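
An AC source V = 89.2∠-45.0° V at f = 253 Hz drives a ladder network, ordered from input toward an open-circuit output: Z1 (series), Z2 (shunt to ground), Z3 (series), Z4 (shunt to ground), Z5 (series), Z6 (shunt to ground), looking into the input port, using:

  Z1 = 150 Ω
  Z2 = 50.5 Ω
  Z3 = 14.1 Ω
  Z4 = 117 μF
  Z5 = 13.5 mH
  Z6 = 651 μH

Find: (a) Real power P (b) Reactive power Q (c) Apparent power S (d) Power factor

Step 1 — Angular frequency: ω = 2π·f = 2π·253 = 1590 rad/s.
Step 2 — Component impedances:
  Z1: Z = R = 150 Ω
  Z2: Z = R = 50.5 Ω
  Z3: Z = R = 14.1 Ω
  Z4: Z = 1/(jωC) = -j/(ω·C) = 0 - j5.377 Ω
  Z5: Z = jωL = j·1590·0.0135 = 0 + j21.46 Ω
  Z6: Z = jωL = j·1590·0.000651 = 0 + j1.035 Ω
Step 3 — Ladder network (open output): work backward from the far end, alternating series and parallel combinations. Z_in = 161.5 - j4.267 Ω = 161.5∠-1.5° Ω.
Step 4 — Source phasor: V = 89.2∠-45.0° V = 63.07 - j63.07 V.
Step 5 — Current: I = V / Z = 0.4006 - j0.38 A = 0.5522∠-43.5° A.
Step 6 — Complex power: S = V·I* = 49.24 - j1.301 VA.
Step 7 — Real power: P = Re(S) = 49.24 W.
Step 8 — Reactive power: Q = Im(S) = -1.301 VAR.
Step 9 — Apparent power: |S| = 49.25 VA.
Step 10 — Power factor: PF = P/|S| = 0.9997 (leading).

(a) P = 49.24 W  (b) Q = -1.301 VAR  (c) S = 49.25 VA  (d) PF = 0.9997 (leading)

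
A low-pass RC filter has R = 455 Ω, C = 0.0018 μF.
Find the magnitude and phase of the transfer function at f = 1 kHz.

Step 1 — Angular frequency: ω = 2π·1000 = 6283 rad/s.
Step 2 — Transfer function: H(jω) = 1/(1 + jωRC).
Step 3 — Denominator: 1 + jωRC = 1 + j·6283·455·1.8e-09 = 1 + j0.005146.
Step 4 — H = 1 - j0.005146.
Step 5 — Magnitude: |H| = 1 (-0.0 dB); phase: φ = -0.3°.

|H| = 1 (-0.0 dB), φ = -0.3°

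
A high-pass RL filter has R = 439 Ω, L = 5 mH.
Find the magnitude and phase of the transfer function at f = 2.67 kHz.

Step 1 — Angular frequency: ω = 2π·2670 = 1.678e+04 rad/s.
Step 2 — Transfer function: H(jω) = jωL/(R + jωL).
Step 3 — Numerator jωL = j·83.88; denominator R + jωL = 439 + j83.88.
Step 4 — H = 0.03522 + j0.1843.
Step 5 — Magnitude: |H| = 0.1877 (-14.5 dB); phase: φ = 79.2°.

|H| = 0.1877 (-14.5 dB), φ = 79.2°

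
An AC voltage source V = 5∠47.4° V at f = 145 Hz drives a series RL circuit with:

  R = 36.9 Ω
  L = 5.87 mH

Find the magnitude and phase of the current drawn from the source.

Step 1 — Angular frequency: ω = 2π·f = 2π·145 = 911.1 rad/s.
Step 2 — Component impedances:
  R: Z = R = 36.9 Ω
  L: Z = jωL = j·911.1·0.00587 = 0 + j5.348 Ω
Step 3 — Series combination: Z_total = R + L = 36.9 + j5.348 Ω = 37.29∠8.2° Ω.
Step 4 — Source phasor: V = 5∠47.4° V = 3.384 + j3.68 V.
Step 5 — Ohm's law: I = V / Z_total = (3.384 + j3.68) / (36.9 + j5.348) = 0.104 + j0.08467 A.
Step 6 — Convert to polar: |I| = 0.1341 A, ∠I = 39.2°.

I = 0.1341∠39.2° A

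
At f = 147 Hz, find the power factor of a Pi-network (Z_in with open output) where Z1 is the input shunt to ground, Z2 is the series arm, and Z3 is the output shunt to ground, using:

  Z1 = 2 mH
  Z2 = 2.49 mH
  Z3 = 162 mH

Step 1 — Angular frequency: ω = 2π·f = 2π·147 = 923.6 rad/s.
Step 2 — Component impedances:
  Z1: Z = jωL = j·923.6·0.002 = 0 + j1.847 Ω
  Z2: Z = jωL = j·923.6·0.00249 = 0 + j2.3 Ω
  Z3: Z = jωL = j·923.6·0.162 = 0 + j149.6 Ω
Step 3 — With open output, the series arm Z2 and the output shunt Z3 appear in series to ground: Z2 + Z3 = 0 + j151.9 Ω.
Step 4 — Parallel with input shunt Z1: Z_in = Z1 || (Z2 + Z3) = 0 + j1.825 Ω = 1.825∠90.0° Ω.
Step 5 — Power factor: PF = cos(φ) = Re(Z)/|Z| = -0/1.825 = -0.
Step 6 — Type: Im(Z) = 1.825 ⇒ lagging (phase φ = 90.0°).

PF = -0 (lagging, φ = 90.0°)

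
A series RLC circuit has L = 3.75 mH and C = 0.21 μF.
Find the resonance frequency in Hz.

Step 1 — Resonance condition Im(Z)=0 gives ω₀ = 1/√(LC).
Step 2 — ω₀ = 1/√(0.00375·2.1e-07) = 3.563e+04 rad/s.
Step 3 — f₀ = ω₀/(2π) = 5671 Hz.

f₀ = 5671 Hz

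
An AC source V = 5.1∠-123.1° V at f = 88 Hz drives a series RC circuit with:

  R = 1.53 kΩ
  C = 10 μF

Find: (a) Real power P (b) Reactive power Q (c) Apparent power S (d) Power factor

Step 1 — Angular frequency: ω = 2π·f = 2π·88 = 552.9 rad/s.
Step 2 — Component impedances:
  R: Z = R = 1530 Ω
  C: Z = 1/(jωC) = -j/(ω·C) = 0 - j180.9 Ω
Step 3 — Series combination: Z_total = R + C = 1530 - j180.9 Ω = 1541∠-6.7° Ω.
Step 4 — Source phasor: V = 5.1∠-123.1° V = -2.785 - j4.272 V.
Step 5 — Current: I = V / Z = -0.00147 - j0.002966 A = 0.00331∠-116.4° A.
Step 6 — Complex power: S = V·I* = 0.01677 - j0.001982 VA.
Step 7 — Real power: P = Re(S) = 0.01677 W.
Step 8 — Reactive power: Q = Im(S) = -0.001982 VAR.
Step 9 — Apparent power: |S| = 0.01688 VA.
Step 10 — Power factor: PF = P/|S| = 0.9931 (leading).

(a) P = 0.01677 W  (b) Q = -0.001982 VAR  (c) S = 0.01688 VA  (d) PF = 0.9931 (leading)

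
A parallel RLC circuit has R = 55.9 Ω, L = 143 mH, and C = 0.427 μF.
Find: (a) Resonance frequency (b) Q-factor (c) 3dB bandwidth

Step 1 — Resonance: ω₀ = 1/√(LC) = 1/√(0.143·4.27e-07) = 4047 rad/s.
Step 2 — f₀ = ω₀/(2π) = 644.1 Hz.
Step 3 — Parallel Q: Q = R/(ω₀L) = 55.9/(4047·0.143) = 0.0966.
Step 4 — Bandwidth: Δω = ω₀/Q = 4.189e+04 rad/s; BW = Δω/(2π) = 6668 Hz.

(a) f₀ = 644.1 Hz  (b) Q = 0.0966  (c) BW = 6668 Hz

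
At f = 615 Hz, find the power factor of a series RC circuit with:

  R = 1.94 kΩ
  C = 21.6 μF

Step 1 — Angular frequency: ω = 2π·f = 2π·615 = 3864 rad/s.
Step 2 — Component impedances:
  R: Z = R = 1940 Ω
  C: Z = 1/(jωC) = -j/(ω·C) = 0 - j11.98 Ω
Step 3 — Series combination: Z_total = R + C = 1940 - j11.98 Ω = 1940∠-0.4° Ω.
Step 4 — Power factor: PF = cos(φ) = Re(Z)/|Z| = 1940/1940 = 1.
Step 5 — Type: Im(Z) = -11.98 ⇒ leading (phase φ = -0.4°).

PF = 1 (leading, φ = -0.4°)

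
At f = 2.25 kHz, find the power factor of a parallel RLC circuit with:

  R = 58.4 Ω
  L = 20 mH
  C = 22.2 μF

Step 1 — Angular frequency: ω = 2π·f = 2π·2250 = 1.414e+04 rad/s.
Step 2 — Component impedances:
  R: Z = R = 58.4 Ω
  L: Z = jωL = j·1.414e+04·0.02 = 0 + j282.7 Ω
  C: Z = 1/(jωC) = -j/(ω·C) = 0 - j3.186 Ω
Step 3 — Parallel combination: 1/Z_total = 1/R + 1/L + 1/C; Z_total = 0.1773 - j3.213 Ω = 3.218∠-86.8° Ω.
Step 4 — Power factor: PF = cos(φ) = Re(Z)/|Z| = 0.1773/3.218 = 0.0551.
Step 5 — Type: Im(Z) = -3.213 ⇒ leading (phase φ = -86.8°).

PF = 0.0551 (leading, φ = -86.8°)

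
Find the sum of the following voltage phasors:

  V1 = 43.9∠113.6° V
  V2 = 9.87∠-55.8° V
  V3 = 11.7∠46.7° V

Step 1 — Convert each phasor to rectangular form:
  V1 = 43.9·(cos(113.6°) + j·sin(113.6°)) = -17.58 + j40.23 V
  V2 = 9.87·(cos(-55.8°) + j·sin(-55.8°)) = 5.548 - j8.163 V
  V3 = 11.7·(cos(46.7°) + j·sin(46.7°)) = 8.024 + j8.515 V
Step 2 — Sum components: V_total = -4.003 + j40.58 V.
Step 3 — Convert to polar: |V_total| = 40.78 V, ∠V_total = 95.6°.

V_total = 40.78∠95.6° V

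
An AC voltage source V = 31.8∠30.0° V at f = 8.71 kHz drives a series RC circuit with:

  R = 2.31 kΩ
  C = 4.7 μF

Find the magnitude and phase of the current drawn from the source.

Step 1 — Angular frequency: ω = 2π·f = 2π·8710 = 5.473e+04 rad/s.
Step 2 — Component impedances:
  R: Z = R = 2310 Ω
  C: Z = 1/(jωC) = -j/(ω·C) = 0 - j3.888 Ω
Step 3 — Series combination: Z_total = R + C = 2310 - j3.888 Ω = 2310∠-0.1° Ω.
Step 4 — Source phasor: V = 31.8∠30.0° V = 27.54 + j15.9 V.
Step 5 — Ohm's law: I = V / Z_total = (27.54 + j15.9) / (2310 - j3.888) = 0.01191 + j0.006903 A.
Step 6 — Convert to polar: |I| = 0.01377 A, ∠I = 30.1°.

I = 0.01377∠30.1° A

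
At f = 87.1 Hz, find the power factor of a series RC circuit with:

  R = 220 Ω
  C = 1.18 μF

Step 1 — Angular frequency: ω = 2π·f = 2π·87.1 = 547.3 rad/s.
Step 2 — Component impedances:
  R: Z = R = 220 Ω
  C: Z = 1/(jωC) = -j/(ω·C) = 0 - j1549 Ω
Step 3 — Series combination: Z_total = R + C = 220 - j1549 Ω = 1564∠-81.9° Ω.
Step 4 — Power factor: PF = cos(φ) = Re(Z)/|Z| = 220/1564 = 0.1407.
Step 5 — Type: Im(Z) = -1549 ⇒ leading (phase φ = -81.9°).

PF = 0.1407 (leading, φ = -81.9°)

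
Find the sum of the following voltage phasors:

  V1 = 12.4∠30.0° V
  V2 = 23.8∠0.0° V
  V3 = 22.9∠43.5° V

Step 1 — Convert each phasor to rectangular form:
  V1 = 12.4·(cos(30.0°) + j·sin(30.0°)) = 10.74 + j6.2 V
  V2 = 23.8·(cos(0.0°) + j·sin(0.0°)) = 23.8 V
  V3 = 22.9·(cos(43.5°) + j·sin(43.5°)) = 16.61 + j15.76 V
Step 2 — Sum components: V_total = 51.15 + j21.96 V.
Step 3 — Convert to polar: |V_total| = 55.67 V, ∠V_total = 23.2°.

V_total = 55.67∠23.2° V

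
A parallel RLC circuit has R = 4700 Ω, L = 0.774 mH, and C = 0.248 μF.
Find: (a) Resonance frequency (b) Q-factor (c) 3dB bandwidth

Step 1 — Resonance: ω₀ = 1/√(LC) = 1/√(0.000774·2.48e-07) = 7.218e+04 rad/s.
Step 2 — f₀ = ω₀/(2π) = 1.149e+04 Hz.
Step 3 — Parallel Q: Q = R/(ω₀L) = 4700/(7.218e+04·0.000774) = 84.13.
Step 4 — Bandwidth: Δω = ω₀/Q = 857.9 rad/s; BW = Δω/(2π) = 136.5 Hz.

(a) f₀ = 1.149e+04 Hz  (b) Q = 84.13  (c) BW = 136.5 Hz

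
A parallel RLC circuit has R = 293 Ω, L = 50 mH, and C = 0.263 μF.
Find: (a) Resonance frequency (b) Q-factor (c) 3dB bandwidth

Step 1 — Resonance: ω₀ = 1/√(LC) = 1/√(0.05·2.63e-07) = 8720 rad/s.
Step 2 — f₀ = ω₀/(2π) = 1388 Hz.
Step 3 — Parallel Q: Q = R/(ω₀L) = 293/(8720·0.05) = 0.672.
Step 4 — Bandwidth: Δω = ω₀/Q = 1.298e+04 rad/s; BW = Δω/(2π) = 2065 Hz.

(a) f₀ = 1388 Hz  (b) Q = 0.672  (c) BW = 2065 Hz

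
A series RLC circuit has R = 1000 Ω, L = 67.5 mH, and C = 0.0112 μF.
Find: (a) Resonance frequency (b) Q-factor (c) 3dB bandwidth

Step 1 — Resonance: ω₀ = 1/√(LC) = 1/√(0.0675·1.12e-08) = 3.637e+04 rad/s.
Step 2 — f₀ = ω₀/(2π) = 5788 Hz.
Step 3 — Series Q: Q = ω₀L/R = 3.637e+04·0.0675/1000 = 2.455.
Step 4 — Bandwidth: Δω = ω₀/Q = 1.481e+04 rad/s; BW = Δω/(2π) = 2358 Hz.

(a) f₀ = 5788 Hz  (b) Q = 2.455  (c) BW = 2358 Hz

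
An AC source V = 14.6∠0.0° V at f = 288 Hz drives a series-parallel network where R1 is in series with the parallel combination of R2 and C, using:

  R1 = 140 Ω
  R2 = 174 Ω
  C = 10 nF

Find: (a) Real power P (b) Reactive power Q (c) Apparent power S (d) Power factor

Step 1 — Angular frequency: ω = 2π·f = 2π·288 = 1810 rad/s.
Step 2 — Component impedances:
  R1: Z = R = 140 Ω
  R2: Z = R = 174 Ω
  C: Z = 1/(jωC) = -j/(ω·C) = 0 - j5.526e+04 Ω
Step 3 — Parallel branch: R2 || C = 1/(1/R2 + 1/C) = 174 - j0.5479 Ω.
Step 4 — Series with R1: Z_total = R1 + (R2 || C) = 314 - j0.5479 Ω = 314∠-0.1° Ω.
Step 5 — Source phasor: V = 14.6∠0.0° V = 14.6 V.
Step 6 — Current: I = V / Z = 0.0465 + j8.113e-05 A = 0.0465∠0.1° A.
Step 7 — Complex power: S = V·I* = 0.6789 - j0.001184 VA.
Step 8 — Real power: P = Re(S) = 0.6789 W.
Step 9 — Reactive power: Q = Im(S) = -0.001184 VAR.
Step 10 — Apparent power: |S| = 0.6789 VA.
Step 11 — Power factor: PF = P/|S| = 1 (leading).

(a) P = 0.6789 W  (b) Q = -0.001184 VAR  (c) S = 0.6789 VA  (d) PF = 1 (leading)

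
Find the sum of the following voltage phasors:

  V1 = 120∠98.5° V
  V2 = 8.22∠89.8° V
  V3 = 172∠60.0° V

Step 1 — Convert each phasor to rectangular form:
  V1 = 120·(cos(98.5°) + j·sin(98.5°)) = -17.74 + j118.7 V
  V2 = 8.22·(cos(89.8°) + j·sin(89.8°)) = 0.02869 + j8.22 V
  V3 = 172·(cos(60.0°) + j·sin(60.0°)) = 86 + j149 V
Step 2 — Sum components: V_total = 68.29 + j275.9 V.
Step 3 — Convert to polar: |V_total| = 284.2 V, ∠V_total = 76.1°.

V_total = 284.2∠76.1° V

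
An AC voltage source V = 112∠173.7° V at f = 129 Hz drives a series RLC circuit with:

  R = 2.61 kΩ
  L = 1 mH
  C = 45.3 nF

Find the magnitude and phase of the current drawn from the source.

Step 1 — Angular frequency: ω = 2π·f = 2π·129 = 810.5 rad/s.
Step 2 — Component impedances:
  R: Z = R = 2610 Ω
  L: Z = jωL = j·810.5·0.001 = 0 + j0.8105 Ω
  C: Z = 1/(jωC) = -j/(ω·C) = 0 - j2.724e+04 Ω
Step 3 — Series combination: Z_total = R + L + C = 2610 - j2.723e+04 Ω = 2.736e+04∠-84.5° Ω.
Step 4 — Source phasor: V = 112∠173.7° V = -111.3 + j12.29 V.
Step 5 — Ohm's law: I = V / Z_total = (-111.3 + j12.29) / (2610 - j2.723e+04) = -0.0008353 - j0.004008 A.
Step 6 — Convert to polar: |I| = 0.004094 A, ∠I = -101.8°.

I = 0.004094∠-101.8° A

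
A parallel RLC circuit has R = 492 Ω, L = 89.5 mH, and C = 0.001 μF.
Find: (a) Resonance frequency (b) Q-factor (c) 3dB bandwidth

Step 1 — Resonance: ω₀ = 1/√(LC) = 1/√(0.0895·1e-09) = 1.057e+05 rad/s.
Step 2 — f₀ = ω₀/(2π) = 1.682e+04 Hz.
Step 3 — Parallel Q: Q = R/(ω₀L) = 492/(1.057e+05·0.0895) = 0.05201.
Step 4 — Bandwidth: Δω = ω₀/Q = 2.033e+06 rad/s; BW = Δω/(2π) = 3.235e+05 Hz.

(a) f₀ = 1.682e+04 Hz  (b) Q = 0.05201  (c) BW = 3.235e+05 Hz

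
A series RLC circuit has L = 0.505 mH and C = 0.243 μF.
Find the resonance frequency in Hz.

Step 1 — Resonance condition Im(Z)=0 gives ω₀ = 1/√(LC).
Step 2 — ω₀ = 1/√(0.000505·2.43e-07) = 9.027e+04 rad/s.
Step 3 — f₀ = ω₀/(2π) = 1.437e+04 Hz.

f₀ = 1.437e+04 Hz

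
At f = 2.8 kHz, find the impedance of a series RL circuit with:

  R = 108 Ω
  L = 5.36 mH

Step 1 — Angular frequency: ω = 2π·f = 2π·2800 = 1.759e+04 rad/s.
Step 2 — Component impedances:
  R: Z = R = 108 Ω
  L: Z = jωL = j·1.759e+04·0.00536 = 0 + j94.3 Ω
Step 3 — Series combination: Z_total = R + L = 108 + j94.3 Ω = 143.4∠41.1° Ω.

Z = 108 + j94.3 Ω = 143.4∠41.1° Ω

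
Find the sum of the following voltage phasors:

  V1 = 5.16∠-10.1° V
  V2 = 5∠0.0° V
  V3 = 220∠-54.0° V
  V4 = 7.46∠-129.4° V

Step 1 — Convert each phasor to rectangular form:
  V1 = 5.16·(cos(-10.1°) + j·sin(-10.1°)) = 5.08 - j0.9049 V
  V2 = 5·(cos(0.0°) + j·sin(0.0°)) = 5 V
  V3 = 220·(cos(-54.0°) + j·sin(-54.0°)) = 129.3 - j178 V
  V4 = 7.46·(cos(-129.4°) + j·sin(-129.4°)) = -4.735 - j5.765 V
Step 2 — Sum components: V_total = 134.7 - j184.7 V.
Step 3 — Convert to polar: |V_total| = 228.5 V, ∠V_total = -53.9°.

V_total = 228.5∠-53.9° V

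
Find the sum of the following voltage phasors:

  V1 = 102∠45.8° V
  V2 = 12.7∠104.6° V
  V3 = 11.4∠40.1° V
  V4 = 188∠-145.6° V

Step 1 — Convert each phasor to rectangular form:
  V1 = 102·(cos(45.8°) + j·sin(45.8°)) = 71.11 + j73.12 V
  V2 = 12.7·(cos(104.6°) + j·sin(104.6°)) = -3.201 + j12.29 V
  V3 = 11.4·(cos(40.1°) + j·sin(40.1°)) = 8.72 + j7.343 V
  V4 = 188·(cos(-145.6°) + j·sin(-145.6°)) = -155.1 - j106.2 V
Step 2 — Sum components: V_total = -78.49 - j13.46 V.
Step 3 — Convert to polar: |V_total| = 79.64 V, ∠V_total = -170.3°.

V_total = 79.64∠-170.3° V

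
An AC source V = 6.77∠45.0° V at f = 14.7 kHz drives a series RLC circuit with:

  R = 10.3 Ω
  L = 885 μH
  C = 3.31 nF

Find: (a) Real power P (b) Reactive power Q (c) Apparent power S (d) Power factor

Step 1 — Angular frequency: ω = 2π·f = 2π·1.47e+04 = 9.236e+04 rad/s.
Step 2 — Component impedances:
  R: Z = R = 10.3 Ω
  L: Z = jωL = j·9.236e+04·0.000885 = 0 + j81.74 Ω
  C: Z = 1/(jωC) = -j/(ω·C) = 0 - j3271 Ω
Step 3 — Series combination: Z_total = R + L + C = 10.3 - j3189 Ω = 3189∠-89.8° Ω.
Step 4 — Source phasor: V = 6.77∠45.0° V = 4.787 + j4.787 V.
Step 5 — Current: I = V / Z = -0.001496 + j0.001506 A = 0.002123∠134.8° A.
Step 6 — Complex power: S = V·I* = 4.641e-05 - j0.01437 VA.
Step 7 — Real power: P = Re(S) = 4.641e-05 W.
Step 8 — Reactive power: Q = Im(S) = -0.01437 VAR.
Step 9 — Apparent power: |S| = 0.01437 VA.
Step 10 — Power factor: PF = P/|S| = 0.00323 (leading).

(a) P = 4.641e-05 W  (b) Q = -0.01437 VAR  (c) S = 0.01437 VA  (d) PF = 0.00323 (leading)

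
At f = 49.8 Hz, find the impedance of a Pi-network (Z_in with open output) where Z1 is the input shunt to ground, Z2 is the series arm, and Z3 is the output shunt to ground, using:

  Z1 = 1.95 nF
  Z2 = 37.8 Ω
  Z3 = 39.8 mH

Step 1 — Angular frequency: ω = 2π·f = 2π·49.8 = 312.9 rad/s.
Step 2 — Component impedances:
  Z1: Z = 1/(jωC) = -j/(ω·C) = 0 - j1.639e+06 Ω
  Z2: Z = R = 37.8 Ω
  Z3: Z = jωL = j·312.9·0.0398 = 0 + j12.45 Ω
Step 3 — With open output, the series arm Z2 and the output shunt Z3 appear in series to ground: Z2 + Z3 = 37.8 + j12.45 Ω.
Step 4 — Parallel with input shunt Z1: Z_in = Z1 || (Z2 + Z3) = 37.8 + j12.45 Ω = 39.8∠18.2° Ω.

Z = 37.8 + j12.45 Ω = 39.8∠18.2° Ω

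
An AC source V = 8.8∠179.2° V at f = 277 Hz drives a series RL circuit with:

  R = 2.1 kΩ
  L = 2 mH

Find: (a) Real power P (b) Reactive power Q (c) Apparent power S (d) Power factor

Step 1 — Angular frequency: ω = 2π·f = 2π·277 = 1740 rad/s.
Step 2 — Component impedances:
  R: Z = R = 2100 Ω
  L: Z = jωL = j·1740·0.002 = 0 + j3.481 Ω
Step 3 — Series combination: Z_total = R + L = 2100 + j3.481 Ω = 2100∠0.1° Ω.
Step 4 — Source phasor: V = 8.8∠179.2° V = -8.799 + j0.1229 V.
Step 5 — Current: I = V / Z = -0.00419 + j6.545e-05 A = 0.00419∠179.1° A.
Step 6 — Complex power: S = V·I* = 0.03688 + j6.112e-05 VA.
Step 7 — Real power: P = Re(S) = 0.03688 W.
Step 8 — Reactive power: Q = Im(S) = 6.112e-05 VAR.
Step 9 — Apparent power: |S| = 0.03688 VA.
Step 10 — Power factor: PF = P/|S| = 1 (lagging).

(a) P = 0.03688 W  (b) Q = 6.112e-05 VAR  (c) S = 0.03688 VA  (d) PF = 1 (lagging)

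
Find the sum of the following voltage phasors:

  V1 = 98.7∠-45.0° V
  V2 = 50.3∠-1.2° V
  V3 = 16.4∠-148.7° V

Step 1 — Convert each phasor to rectangular form:
  V1 = 98.7·(cos(-45.0°) + j·sin(-45.0°)) = 69.79 - j69.79 V
  V2 = 50.3·(cos(-1.2°) + j·sin(-1.2°)) = 50.29 - j1.053 V
  V3 = 16.4·(cos(-148.7°) + j·sin(-148.7°)) = -14.01 - j8.52 V
Step 2 — Sum components: V_total = 106.1 - j79.36 V.
Step 3 — Convert to polar: |V_total| = 132.5 V, ∠V_total = -36.8°.

V_total = 132.5∠-36.8° V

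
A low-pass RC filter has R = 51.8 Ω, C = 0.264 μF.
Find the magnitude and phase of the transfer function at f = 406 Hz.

Step 1 — Angular frequency: ω = 2π·406 = 2551 rad/s.
Step 2 — Transfer function: H(jω) = 1/(1 + jωRC).
Step 3 — Denominator: 1 + jωRC = 1 + j·2551·51.8·2.64e-07 = 1 + j0.03489.
Step 4 — H = 0.9988 - j0.03484.
Step 5 — Magnitude: |H| = 0.9994 (-0.0 dB); phase: φ = -2.0°.

|H| = 0.9994 (-0.0 dB), φ = -2.0°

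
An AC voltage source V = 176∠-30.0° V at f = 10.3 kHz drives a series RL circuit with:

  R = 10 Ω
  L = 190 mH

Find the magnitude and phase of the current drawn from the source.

Step 1 — Angular frequency: ω = 2π·f = 2π·1.03e+04 = 6.472e+04 rad/s.
Step 2 — Component impedances:
  R: Z = R = 10 Ω
  L: Z = jωL = j·6.472e+04·0.19 = 0 + j1.23e+04 Ω
Step 3 — Series combination: Z_total = R + L = 10 + j1.23e+04 Ω = 1.23e+04∠90.0° Ω.
Step 4 — Source phasor: V = 176∠-30.0° V = 152.4 - j88 V.
Step 5 — Ohm's law: I = V / Z_total = (152.4 - j88) / (10 + j1.23e+04) = -0.007147 - j0.0124 A.
Step 6 — Convert to polar: |I| = 0.01431 A, ∠I = -120.0°.

I = 0.01431∠-120.0° A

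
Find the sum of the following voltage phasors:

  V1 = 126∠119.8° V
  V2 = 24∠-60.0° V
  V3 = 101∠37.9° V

Step 1 — Convert each phasor to rectangular form:
  V1 = 126·(cos(119.8°) + j·sin(119.8°)) = -62.62 + j109.3 V
  V2 = 24·(cos(-60.0°) + j·sin(-60.0°)) = 12 - j20.78 V
  V3 = 101·(cos(37.9°) + j·sin(37.9°)) = 79.7 + j62.04 V
Step 2 — Sum components: V_total = 29.08 + j150.6 V.
Step 3 — Convert to polar: |V_total| = 153.4 V, ∠V_total = 79.1°.

V_total = 153.4∠79.1° V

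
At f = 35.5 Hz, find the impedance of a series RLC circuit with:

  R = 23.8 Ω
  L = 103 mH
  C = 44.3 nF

Step 1 — Angular frequency: ω = 2π·f = 2π·35.5 = 223.1 rad/s.
Step 2 — Component impedances:
  R: Z = R = 23.8 Ω
  L: Z = jωL = j·223.1·0.103 = 0 + j22.97 Ω
  C: Z = 1/(jωC) = -j/(ω·C) = 0 - j1.012e+05 Ω
Step 3 — Series combination: Z_total = R + L + C = 23.8 - j1.012e+05 Ω = 1.012e+05∠-90.0° Ω.

Z = 23.8 - j1.012e+05 Ω = 1.012e+05∠-90.0° Ω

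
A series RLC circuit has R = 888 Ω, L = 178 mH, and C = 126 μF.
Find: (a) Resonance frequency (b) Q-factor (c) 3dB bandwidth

Step 1 — Resonance condition Im(Z)=0 gives ω₀ = 1/√(LC).
Step 2 — ω₀ = 1/√(0.178·0.000126) = 211.2 rad/s.
Step 3 — f₀ = ω₀/(2π) = 33.61 Hz.
Step 4 — Series Q: Q = ω₀L/R = 211.2·0.178/888 = 0.04233.
Step 5 — 3dB bandwidth: Δω = ω₀/Q = 4989 rad/s; BW = Δω/(2π) = 794 Hz.

(a) f₀ = 33.61 Hz  (b) Q = 0.04233  (c) BW = 794 Hz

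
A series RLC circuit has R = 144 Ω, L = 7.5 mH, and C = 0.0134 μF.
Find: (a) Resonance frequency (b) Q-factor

Step 1 — Resonance condition Im(Z)=0 gives ω₀ = 1/√(LC).
Step 2 — ω₀ = 1/√(0.0075·1.34e-08) = 9.975e+04 rad/s.
Step 3 — f₀ = ω₀/(2π) = 1.588e+04 Hz.
Step 4 — Series Q: Q = ω₀L/R = 9.975e+04·0.0075/144 = 5.195.

(a) f₀ = 1.588e+04 Hz  (b) Q = 5.195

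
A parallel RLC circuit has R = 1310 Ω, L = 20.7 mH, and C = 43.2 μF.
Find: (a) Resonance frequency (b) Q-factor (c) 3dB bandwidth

Step 1 — Resonance: ω₀ = 1/√(LC) = 1/√(0.0207·4.32e-05) = 1057 rad/s.
Step 2 — f₀ = ω₀/(2π) = 168.3 Hz.
Step 3 — Parallel Q: Q = R/(ω₀L) = 1310/(1057·0.0207) = 59.85.
Step 4 — Bandwidth: Δω = ω₀/Q = 17.67 rad/s; BW = Δω/(2π) = 2.812 Hz.

(a) f₀ = 168.3 Hz  (b) Q = 59.85  (c) BW = 2.812 Hz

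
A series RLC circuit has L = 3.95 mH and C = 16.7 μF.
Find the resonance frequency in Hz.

Step 1 — Resonance condition Im(Z)=0 gives ω₀ = 1/√(LC).
Step 2 — ω₀ = 1/√(0.00395·1.67e-05) = 3894 rad/s.
Step 3 — f₀ = ω₀/(2π) = 619.7 Hz.

f₀ = 619.7 Hz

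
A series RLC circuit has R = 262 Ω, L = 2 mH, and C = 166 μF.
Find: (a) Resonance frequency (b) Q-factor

Step 1 — Resonance condition Im(Z)=0 gives ω₀ = 1/√(LC).
Step 2 — ω₀ = 1/√(0.002·0.000166) = 1736 rad/s.
Step 3 — f₀ = ω₀/(2π) = 276.2 Hz.
Step 4 — Series Q: Q = ω₀L/R = 1736·0.002/262 = 0.01325.

(a) f₀ = 276.2 Hz  (b) Q = 0.01325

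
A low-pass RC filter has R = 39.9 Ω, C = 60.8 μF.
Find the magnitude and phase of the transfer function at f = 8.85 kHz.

Step 1 — Angular frequency: ω = 2π·8850 = 5.561e+04 rad/s.
Step 2 — Transfer function: H(jω) = 1/(1 + jωRC).
Step 3 — Denominator: 1 + jωRC = 1 + j·5.561e+04·39.9·6.08e-05 = 1 + j134.9.
Step 4 — H = 5.495e-05 - j0.007413.
Step 5 — Magnitude: |H| = 0.007413 (-42.6 dB); phase: φ = -89.6°.

|H| = 0.007413 (-42.6 dB), φ = -89.6°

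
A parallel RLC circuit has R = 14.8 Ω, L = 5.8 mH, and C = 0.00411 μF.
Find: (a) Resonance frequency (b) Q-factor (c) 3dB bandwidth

Step 1 — Resonance: ω₀ = 1/√(LC) = 1/√(0.0058·4.11e-09) = 2.048e+05 rad/s.
Step 2 — f₀ = ω₀/(2π) = 3.26e+04 Hz.
Step 3 — Parallel Q: Q = R/(ω₀L) = 14.8/(2.048e+05·0.0058) = 0.01246.
Step 4 — Bandwidth: Δω = ω₀/Q = 1.644e+07 rad/s; BW = Δω/(2π) = 2.616e+06 Hz.

(a) f₀ = 3.26e+04 Hz  (b) Q = 0.01246  (c) BW = 2.616e+06 Hz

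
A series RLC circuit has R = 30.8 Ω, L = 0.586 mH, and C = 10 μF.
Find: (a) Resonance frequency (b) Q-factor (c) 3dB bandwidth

Step 1 — Resonance condition Im(Z)=0 gives ω₀ = 1/√(LC).
Step 2 — ω₀ = 1/√(0.000586·1e-05) = 1.306e+04 rad/s.
Step 3 — f₀ = ω₀/(2π) = 2079 Hz.
Step 4 — Series Q: Q = ω₀L/R = 1.306e+04·0.000586/30.8 = 0.2485.
Step 5 — 3dB bandwidth: Δω = ω₀/Q = 5.256e+04 rad/s; BW = Δω/(2π) = 8365 Hz.

(a) f₀ = 2079 Hz  (b) Q = 0.2485  (c) BW = 8365 Hz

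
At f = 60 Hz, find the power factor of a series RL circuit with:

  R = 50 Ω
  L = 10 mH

Step 1 — Angular frequency: ω = 2π·f = 2π·60 = 377 rad/s.
Step 2 — Component impedances:
  R: Z = R = 50 Ω
  L: Z = jωL = j·377·0.01 = 0 + j3.77 Ω
Step 3 — Series combination: Z_total = R + L = 50 + j3.77 Ω = 50.14∠4.3° Ω.
Step 4 — Power factor: PF = cos(φ) = Re(Z)/|Z| = 50/50.14 = 0.9972.
Step 5 — Type: Im(Z) = 3.77 ⇒ lagging (phase φ = 4.3°).

PF = 0.9972 (lagging, φ = 4.3°)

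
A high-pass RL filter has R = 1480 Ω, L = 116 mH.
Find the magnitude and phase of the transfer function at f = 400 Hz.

Step 1 — Angular frequency: ω = 2π·400 = 2513 rad/s.
Step 2 — Transfer function: H(jω) = jωL/(R + jωL).
Step 3 — Numerator jωL = j·291.5; denominator R + jωL = 1480 + j291.5.
Step 4 — H = 0.03735 + j0.1896.
Step 5 — Magnitude: |H| = 0.1933 (-14.3 dB); phase: φ = 78.9°.

|H| = 0.1933 (-14.3 dB), φ = 78.9°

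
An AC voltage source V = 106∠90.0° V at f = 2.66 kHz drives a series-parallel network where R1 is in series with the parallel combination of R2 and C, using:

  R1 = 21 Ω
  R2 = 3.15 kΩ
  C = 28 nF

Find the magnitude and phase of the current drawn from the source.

Step 1 — Angular frequency: ω = 2π·f = 2π·2660 = 1.671e+04 rad/s.
Step 2 — Component impedances:
  R1: Z = R = 21 Ω
  R2: Z = R = 3150 Ω
  C: Z = 1/(jωC) = -j/(ω·C) = 0 - j2137 Ω
Step 3 — Parallel branch: R2 || C = 1/(1/R2 + 1/C) = 992.8 - j1463 Ω.
Step 4 — Series with R1: Z_total = R1 + (R2 || C) = 1014 - j1463 Ω = 1780∠-55.3° Ω.
Step 5 — Source phasor: V = 106∠90.0° V = 0 + j106 V.
Step 6 — Ohm's law: I = V / Z_total = (0 + j106) / (1014 - j1463) = -0.04895 + j0.03391 A.
Step 7 — Convert to polar: |I| = 0.05954 A, ∠I = 145.3°.

I = 0.05954∠145.3° A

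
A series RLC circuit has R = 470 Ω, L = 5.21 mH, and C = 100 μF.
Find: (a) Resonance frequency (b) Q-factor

Step 1 — Resonance condition Im(Z)=0 gives ω₀ = 1/√(LC).
Step 2 — ω₀ = 1/√(0.00521·0.0001) = 1385 rad/s.
Step 3 — f₀ = ω₀/(2π) = 220.5 Hz.
Step 4 — Series Q: Q = ω₀L/R = 1385·0.00521/470 = 0.01536.

(a) f₀ = 220.5 Hz  (b) Q = 0.01536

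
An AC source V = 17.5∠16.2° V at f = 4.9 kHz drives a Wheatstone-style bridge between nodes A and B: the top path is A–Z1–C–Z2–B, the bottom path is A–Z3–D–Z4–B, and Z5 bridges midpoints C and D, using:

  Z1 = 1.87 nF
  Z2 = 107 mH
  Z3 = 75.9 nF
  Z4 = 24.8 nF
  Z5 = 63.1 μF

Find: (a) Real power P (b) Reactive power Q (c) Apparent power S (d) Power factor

Step 1 — Angular frequency: ω = 2π·f = 2π·4900 = 3.079e+04 rad/s.
Step 2 — Component impedances:
  Z1: Z = 1/(jωC) = -j/(ω·C) = 0 - j1.737e+04 Ω
  Z2: Z = jωL = j·3.079e+04·0.107 = 0 + j3294 Ω
  Z3: Z = 1/(jωC) = -j/(ω·C) = 0 - j427.9 Ω
  Z4: Z = 1/(jωC) = -j/(ω·C) = 0 - j1310 Ω
  Z5: Z = 1/(jωC) = -j/(ω·C) = 0 - j0.5147 Ω
Step 3 — Bridge requires nodal analysis (the Z5 bridge couples midpoints C and D, so the two paths cannot be reduced to a simple series/parallel combination). Setting node B to ground and injecting 1 A at node A, the 3-node admittance system at A, C, D solves to V_A = Z_AB = 0 - j2592 Ω = 2592∠-90.0° Ω.
Step 4 — Source phasor: V = 17.5∠16.2° V = 16.81 + j4.882 V.
Step 5 — Current: I = V / Z = -0.001884 + j0.006484 A = 0.006752∠106.2° A.
Step 6 — Complex power: S = V·I* = 0 - j0.1182 VA.
Step 7 — Real power: P = Re(S) = 0 W.
Step 8 — Reactive power: Q = Im(S) = -0.1182 VAR.
Step 9 — Apparent power: |S| = 0.1182 VA.
Step 10 — Power factor: PF = P/|S| = 0 (leading).

(a) P = 0 W  (b) Q = -0.1182 VAR  (c) S = 0.1182 VA  (d) PF = 0 (leading)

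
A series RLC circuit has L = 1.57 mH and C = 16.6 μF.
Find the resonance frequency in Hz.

Step 1 — Resonance condition Im(Z)=0 gives ω₀ = 1/√(LC).
Step 2 — ω₀ = 1/√(0.00157·1.66e-05) = 6194 rad/s.
Step 3 — f₀ = ω₀/(2π) = 985.9 Hz.

f₀ = 985.9 Hz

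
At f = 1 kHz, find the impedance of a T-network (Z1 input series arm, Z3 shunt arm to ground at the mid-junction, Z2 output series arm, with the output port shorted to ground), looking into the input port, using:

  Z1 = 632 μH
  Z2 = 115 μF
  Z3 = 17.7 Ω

Step 1 — Angular frequency: ω = 2π·f = 2π·1000 = 6283 rad/s.
Step 2 — Component impedances:
  Z1: Z = jωL = j·6283·0.000632 = 0 + j3.971 Ω
  Z2: Z = 1/(jωC) = -j/(ω·C) = 0 - j1.384 Ω
  Z3: Z = R = 17.7 Ω
Step 3 — With the output port shorted to ground, the output series arm Z2 runs from the junction to ground; the shunt arm Z3 also runs from the junction to ground. They appear in parallel: Z3 || Z2 = 0.1076 - j1.376 Ω.
Step 4 — Series with input arm Z1: Z_in = Z1 + (Z3 || Z2) = 0.1076 + j2.595 Ω = 2.598∠87.6° Ω.

Z = 0.1076 + j2.595 Ω = 2.598∠87.6° Ω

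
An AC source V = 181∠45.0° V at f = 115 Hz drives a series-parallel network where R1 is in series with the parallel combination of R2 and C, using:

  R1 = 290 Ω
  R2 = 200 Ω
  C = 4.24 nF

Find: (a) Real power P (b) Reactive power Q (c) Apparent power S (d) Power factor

Step 1 — Angular frequency: ω = 2π·f = 2π·115 = 722.6 rad/s.
Step 2 — Component impedances:
  R1: Z = R = 290 Ω
  R2: Z = R = 200 Ω
  C: Z = 1/(jωC) = -j/(ω·C) = 0 - j3.264e+05 Ω
Step 3 — Parallel branch: R2 || C = 1/(1/R2 + 1/C) = 200 - j0.1225 Ω.
Step 4 — Series with R1: Z_total = R1 + (R2 || C) = 490 - j0.1225 Ω = 490∠-0.0° Ω.
Step 5 — Source phasor: V = 181∠45.0° V = 128 + j128 V.
Step 6 — Current: I = V / Z = 0.2611 + j0.2613 A = 0.3694∠45.0° A.
Step 7 — Complex power: S = V·I* = 66.86 - j0.01672 VA.
Step 8 — Real power: P = Re(S) = 66.86 W.
Step 9 — Reactive power: Q = Im(S) = -0.01672 VAR.
Step 10 — Apparent power: |S| = 66.86 VA.
Step 11 — Power factor: PF = P/|S| = 1 (leading).

(a) P = 66.86 W  (b) Q = -0.01672 VAR  (c) S = 66.86 VA  (d) PF = 1 (leading)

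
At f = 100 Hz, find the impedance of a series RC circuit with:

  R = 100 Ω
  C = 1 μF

Step 1 — Angular frequency: ω = 2π·f = 2π·100 = 628.3 rad/s.
Step 2 — Component impedances:
  R: Z = R = 100 Ω
  C: Z = 1/(jωC) = -j/(ω·C) = 0 - j1592 Ω
Step 3 — Series combination: Z_total = R + C = 100 - j1592 Ω = 1595∠-86.4° Ω.

Z = 100 - j1592 Ω = 1595∠-86.4° Ω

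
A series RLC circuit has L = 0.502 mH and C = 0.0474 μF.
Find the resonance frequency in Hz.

Step 1 — Resonance condition Im(Z)=0 gives ω₀ = 1/√(LC).
Step 2 — ω₀ = 1/√(0.000502·4.74e-08) = 2.05e+05 rad/s.
Step 3 — f₀ = ω₀/(2π) = 3.263e+04 Hz.

f₀ = 3.263e+04 Hz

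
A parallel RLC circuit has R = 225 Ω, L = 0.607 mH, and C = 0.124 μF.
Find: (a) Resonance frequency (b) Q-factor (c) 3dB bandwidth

Step 1 — Resonance: ω₀ = 1/√(LC) = 1/√(0.000607·1.24e-07) = 1.153e+05 rad/s.
Step 2 — f₀ = ω₀/(2π) = 1.834e+04 Hz.
Step 3 — Parallel Q: Q = R/(ω₀L) = 225/(1.153e+05·0.000607) = 3.216.
Step 4 — Bandwidth: Δω = ω₀/Q = 3.584e+04 rad/s; BW = Δω/(2π) = 5704 Hz.

(a) f₀ = 1.834e+04 Hz  (b) Q = 3.216  (c) BW = 5704 Hz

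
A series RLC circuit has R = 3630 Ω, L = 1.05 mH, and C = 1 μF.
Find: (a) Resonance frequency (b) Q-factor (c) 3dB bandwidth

Step 1 — Resonance condition Im(Z)=0 gives ω₀ = 1/√(LC).
Step 2 — ω₀ = 1/√(0.00105·1e-06) = 3.086e+04 rad/s.
Step 3 — f₀ = ω₀/(2π) = 4912 Hz.
Step 4 — Series Q: Q = ω₀L/R = 3.086e+04·0.00105/3630 = 0.008927.
Step 5 — 3dB bandwidth: Δω = ω₀/Q = 3.457e+06 rad/s; BW = Δω/(2π) = 5.502e+05 Hz.

(a) f₀ = 4912 Hz  (b) Q = 0.008927  (c) BW = 5.502e+05 Hz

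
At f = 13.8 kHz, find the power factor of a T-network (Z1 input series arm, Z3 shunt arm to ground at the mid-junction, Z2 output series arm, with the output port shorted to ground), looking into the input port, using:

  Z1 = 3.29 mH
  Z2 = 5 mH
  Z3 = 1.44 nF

Step 1 — Angular frequency: ω = 2π·f = 2π·1.38e+04 = 8.671e+04 rad/s.
Step 2 — Component impedances:
  Z1: Z = jωL = j·8.671e+04·0.00329 = 0 + j285.3 Ω
  Z2: Z = jωL = j·8.671e+04·0.005 = 0 + j433.5 Ω
  Z3: Z = 1/(jωC) = -j/(ω·C) = 0 - j8009 Ω
Step 3 — With the output port shorted to ground, the output series arm Z2 runs from the junction to ground; the shunt arm Z3 also runs from the junction to ground. They appear in parallel: Z3 || Z2 = 0 + j458.4 Ω.
Step 4 — Series with input arm Z1: Z_in = Z1 + (Z3 || Z2) = 0 + j743.6 Ω = 743.6∠90.0° Ω.
Step 5 — Power factor: PF = cos(φ) = Re(Z)/|Z| = 0/743.6 = 0.
Step 6 — Type: Im(Z) = 743.6 ⇒ lagging (phase φ = 90.0°).

PF = 0 (lagging, φ = 90.0°)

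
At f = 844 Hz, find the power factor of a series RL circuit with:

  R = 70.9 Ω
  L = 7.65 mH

Step 1 — Angular frequency: ω = 2π·f = 2π·844 = 5303 rad/s.
Step 2 — Component impedances:
  R: Z = R = 70.9 Ω
  L: Z = jωL = j·5303·0.00765 = 0 + j40.57 Ω
Step 3 — Series combination: Z_total = R + L = 70.9 + j40.57 Ω = 81.69∠29.8° Ω.
Step 4 — Power factor: PF = cos(φ) = Re(Z)/|Z| = 70.9/81.686 = 0.868.
Step 5 — Type: Im(Z) = 40.57 ⇒ lagging (phase φ = 29.8°).

PF = 0.868 (lagging, φ = 29.8°)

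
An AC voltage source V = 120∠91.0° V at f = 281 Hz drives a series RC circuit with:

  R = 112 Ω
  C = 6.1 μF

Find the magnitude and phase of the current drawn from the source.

Step 1 — Angular frequency: ω = 2π·f = 2π·281 = 1766 rad/s.
Step 2 — Component impedances:
  R: Z = R = 112 Ω
  C: Z = 1/(jωC) = -j/(ω·C) = 0 - j92.85 Ω
Step 3 — Series combination: Z_total = R + C = 112 - j92.85 Ω = 145.5∠-39.7° Ω.
Step 4 — Source phasor: V = 120∠91.0° V = -2.094 + j120 V.
Step 5 — Ohm's law: I = V / Z_total = (-2.094 + j120) / (112 - j92.85) = -0.5374 + j0.6257 A.
Step 6 — Convert to polar: |I| = 0.8248 A, ∠I = 130.7°.

I = 0.8248∠130.7° A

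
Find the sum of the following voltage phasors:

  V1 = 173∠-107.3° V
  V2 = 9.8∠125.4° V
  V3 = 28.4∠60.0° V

Step 1 — Convert each phasor to rectangular form:
  V1 = 173·(cos(-107.3°) + j·sin(-107.3°)) = -51.45 - j165.2 V
  V2 = 9.8·(cos(125.4°) + j·sin(125.4°)) = -5.677 + j7.988 V
  V3 = 28.4·(cos(60.0°) + j·sin(60.0°)) = 14.2 + j24.6 V
Step 2 — Sum components: V_total = -42.92 - j132.6 V.
Step 3 — Convert to polar: |V_total| = 139.4 V, ∠V_total = -107.9°.

V_total = 139.4∠-107.9° V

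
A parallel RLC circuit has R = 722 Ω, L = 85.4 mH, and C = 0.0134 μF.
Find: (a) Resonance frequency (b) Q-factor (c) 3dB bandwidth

Step 1 — Resonance: ω₀ = 1/√(LC) = 1/√(0.0854·1.34e-08) = 2.956e+04 rad/s.
Step 2 — f₀ = ω₀/(2π) = 4705 Hz.
Step 3 — Parallel Q: Q = R/(ω₀L) = 722/(2.956e+04·0.0854) = 0.286.
Step 4 — Bandwidth: Δω = ω₀/Q = 1.034e+05 rad/s; BW = Δω/(2π) = 1.645e+04 Hz.

(a) f₀ = 4705 Hz  (b) Q = 0.286  (c) BW = 1.645e+04 Hz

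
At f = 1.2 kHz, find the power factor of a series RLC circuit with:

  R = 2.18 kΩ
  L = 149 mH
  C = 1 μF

Step 1 — Angular frequency: ω = 2π·f = 2π·1200 = 7540 rad/s.
Step 2 — Component impedances:
  R: Z = R = 2180 Ω
  L: Z = jωL = j·7540·0.149 = 0 + j1123 Ω
  C: Z = 1/(jωC) = -j/(ω·C) = 0 - j132.6 Ω
Step 3 — Series combination: Z_total = R + L + C = 2180 + j990.8 Ω = 2395∠24.4° Ω.
Step 4 — Power factor: PF = cos(φ) = Re(Z)/|Z| = 2180/2394.6 = 0.9104.
Step 5 — Type: Im(Z) = 990.8 ⇒ lagging (phase φ = 24.4°).

PF = 0.9104 (lagging, φ = 24.4°)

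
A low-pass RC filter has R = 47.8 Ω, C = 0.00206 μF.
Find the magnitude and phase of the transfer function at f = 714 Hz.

Step 1 — Angular frequency: ω = 2π·714 = 4486 rad/s.
Step 2 — Transfer function: H(jω) = 1/(1 + jωRC).
Step 3 — Denominator: 1 + jωRC = 1 + j·4486·47.8·2.06e-09 = 1 + j0.0004417.
Step 4 — H = 1 - j0.0004417.
Step 5 — Magnitude: |H| = 1 (-0.0 dB); phase: φ = -0.0°.

|H| = 1 (-0.0 dB), φ = -0.0°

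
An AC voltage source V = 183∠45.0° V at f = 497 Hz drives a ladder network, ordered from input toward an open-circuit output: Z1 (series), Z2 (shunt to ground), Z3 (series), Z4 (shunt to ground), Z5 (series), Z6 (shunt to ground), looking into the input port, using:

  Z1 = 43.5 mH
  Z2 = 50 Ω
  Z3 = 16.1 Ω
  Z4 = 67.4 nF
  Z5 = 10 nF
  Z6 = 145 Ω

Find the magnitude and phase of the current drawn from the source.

Step 1 — Angular frequency: ω = 2π·f = 2π·497 = 3123 rad/s.
Step 2 — Component impedances:
  Z1: Z = jωL = j·3123·0.0435 = 0 + j135.8 Ω
  Z2: Z = R = 50 Ω
  Z3: Z = R = 16.1 Ω
  Z4: Z = 1/(jωC) = -j/(ω·C) = 0 - j4751 Ω
  Z5: Z = 1/(jωC) = -j/(ω·C) = 0 - j3.202e+04 Ω
  Z6: Z = R = 145 Ω
Step 3 — Ladder network (open output): work backward from the far end, alternating series and parallel combinations. Z_in = 49.99 + j135.2 Ω = 144.2∠69.7° Ω.
Step 4 — Source phasor: V = 183∠45.0° V = 129.4 + j129.4 V.
Step 5 — Ohm's law: I = V / Z_total = (129.4 + j129.4) / (49.99 + j135.2) = 1.153 - j0.5306 A.
Step 6 — Convert to polar: |I| = 1.269 A, ∠I = -24.7°.

I = 1.269∠-24.7° A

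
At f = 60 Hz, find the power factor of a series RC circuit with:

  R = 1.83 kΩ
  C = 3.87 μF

Step 1 — Angular frequency: ω = 2π·f = 2π·60 = 377 rad/s.
Step 2 — Component impedances:
  R: Z = R = 1830 Ω
  C: Z = 1/(jωC) = -j/(ω·C) = 0 - j685.4 Ω
Step 3 — Series combination: Z_total = R + C = 1830 - j685.4 Ω = 1954∠-20.5° Ω.
Step 4 — Power factor: PF = cos(φ) = Re(Z)/|Z| = 1830/1954 = 0.9365.
Step 5 — Type: Im(Z) = -685.4 ⇒ leading (phase φ = -20.5°).

PF = 0.9365 (leading, φ = -20.5°)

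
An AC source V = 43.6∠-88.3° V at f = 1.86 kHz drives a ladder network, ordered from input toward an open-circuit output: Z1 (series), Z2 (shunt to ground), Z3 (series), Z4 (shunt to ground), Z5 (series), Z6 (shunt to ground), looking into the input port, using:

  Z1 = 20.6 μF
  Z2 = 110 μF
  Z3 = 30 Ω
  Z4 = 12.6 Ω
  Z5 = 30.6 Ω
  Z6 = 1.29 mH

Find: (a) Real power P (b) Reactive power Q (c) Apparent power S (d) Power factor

Step 1 — Angular frequency: ω = 2π·f = 2π·1860 = 1.169e+04 rad/s.
Step 2 — Component impedances:
  Z1: Z = 1/(jωC) = -j/(ω·C) = 0 - j4.154 Ω
  Z2: Z = 1/(jωC) = -j/(ω·C) = 0 - j0.7779 Ω
  Z3: Z = R = 30 Ω
  Z4: Z = R = 12.6 Ω
  Z5: Z = R = 30.6 Ω
  Z6: Z = jωL = j·1.169e+04·0.00129 = 0 + j15.08 Ω
Step 3 — Ladder network (open output): work backward from the far end, alternating series and parallel combinations. Z_in = 0.01539 - j4.932 Ω = 4.932∠-89.8° Ω.
Step 4 — Source phasor: V = 43.6∠-88.3° V = 1.293 - j43.58 V.
Step 5 — Current: I = V / Z = 8.837 + j0.2347 A = 8.841∠1.5° A.
Step 6 — Complex power: S = V·I* = 1.203 - j385.4 VA.
Step 7 — Real power: P = Re(S) = 1.203 W.
Step 8 — Reactive power: Q = Im(S) = -385.4 VAR.
Step 9 — Apparent power: |S| = 385.4 VA.
Step 10 — Power factor: PF = P/|S| = 0.00312 (leading).

(a) P = 1.203 W  (b) Q = -385.4 VAR  (c) S = 385.4 VA  (d) PF = 0.00312 (leading)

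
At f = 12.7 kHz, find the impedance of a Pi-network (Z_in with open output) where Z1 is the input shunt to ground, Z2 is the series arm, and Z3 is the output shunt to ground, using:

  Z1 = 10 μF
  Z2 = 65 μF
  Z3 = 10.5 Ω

Step 1 — Angular frequency: ω = 2π·f = 2π·1.27e+04 = 7.98e+04 rad/s.
Step 2 — Component impedances:
  Z1: Z = 1/(jωC) = -j/(ω·C) = 0 - j1.253 Ω
  Z2: Z = 1/(jωC) = -j/(ω·C) = 0 - j0.1928 Ω
  Z3: Z = R = 10.5 Ω
Step 3 — With open output, the series arm Z2 and the output shunt Z3 appear in series to ground: Z2 + Z3 = 10.5 - j0.1928 Ω.
Step 4 — Parallel with input shunt Z1: Z_in = Z1 || (Z2 + Z3) = 0.1468 - j1.233 Ω = 1.242∠-83.2° Ω.

Z = 0.1468 - j1.233 Ω = 1.242∠-83.2° Ω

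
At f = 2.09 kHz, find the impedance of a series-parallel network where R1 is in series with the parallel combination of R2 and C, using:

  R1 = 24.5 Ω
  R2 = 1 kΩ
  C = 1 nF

Step 1 — Angular frequency: ω = 2π·f = 2π·2090 = 1.313e+04 rad/s.
Step 2 — Component impedances:
  R1: Z = R = 24.5 Ω
  R2: Z = R = 1000 Ω
  C: Z = 1/(jωC) = -j/(ω·C) = 0 - j7.615e+04 Ω
Step 3 — Parallel branch: R2 || C = 1/(1/R2 + 1/C) = 999.8 - j13.13 Ω.
Step 4 — Series with R1: Z_total = R1 + (R2 || C) = 1024 - j13.13 Ω = 1024∠-0.7° Ω.

Z = 1024 - j13.13 Ω = 1024∠-0.7° Ω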